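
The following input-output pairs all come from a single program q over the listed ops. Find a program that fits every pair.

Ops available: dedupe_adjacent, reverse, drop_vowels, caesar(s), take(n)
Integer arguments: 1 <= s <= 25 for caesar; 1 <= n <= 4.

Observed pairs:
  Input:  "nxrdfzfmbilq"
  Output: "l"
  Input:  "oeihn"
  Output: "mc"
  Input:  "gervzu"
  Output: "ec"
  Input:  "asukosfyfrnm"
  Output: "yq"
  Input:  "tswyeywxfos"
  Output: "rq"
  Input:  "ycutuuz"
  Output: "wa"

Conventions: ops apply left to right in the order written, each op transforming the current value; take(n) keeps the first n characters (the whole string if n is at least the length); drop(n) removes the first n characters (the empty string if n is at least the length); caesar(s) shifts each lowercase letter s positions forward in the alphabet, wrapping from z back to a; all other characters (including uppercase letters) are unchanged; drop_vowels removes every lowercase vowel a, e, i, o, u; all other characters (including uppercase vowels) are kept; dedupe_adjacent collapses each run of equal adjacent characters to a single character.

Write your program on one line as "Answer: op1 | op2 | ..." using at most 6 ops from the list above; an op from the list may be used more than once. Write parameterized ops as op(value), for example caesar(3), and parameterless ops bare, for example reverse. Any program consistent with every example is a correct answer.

dedupe_adjacent | caesar(23) | take(2) | drop_vowels | caesar(1)

Check, running the answer program on each example:
  "nxrdfzfmbilq" -> "nxrdfzfmbilq" -> "kuoacwcjyfin" -> "ku" -> "k" -> "l"
  "oeihn" -> "oeihn" -> "lbfek" -> "lb" -> "lb" -> "mc"
  "gervzu" -> "gervzu" -> "dboswr" -> "db" -> "db" -> "ec"
  "asukosfyfrnm" -> "asukosfyfrnm" -> "xprhlpcvcokj" -> "xp" -> "xp" -> "yq"
  "tswyeywxfos" -> "tswyeywxfos" -> "qptvbvtuclp" -> "qp" -> "qp" -> "rq"
  "ycutuuz" -> "ycutuz" -> "vzrqrw" -> "vz" -> "vz" -> "wa"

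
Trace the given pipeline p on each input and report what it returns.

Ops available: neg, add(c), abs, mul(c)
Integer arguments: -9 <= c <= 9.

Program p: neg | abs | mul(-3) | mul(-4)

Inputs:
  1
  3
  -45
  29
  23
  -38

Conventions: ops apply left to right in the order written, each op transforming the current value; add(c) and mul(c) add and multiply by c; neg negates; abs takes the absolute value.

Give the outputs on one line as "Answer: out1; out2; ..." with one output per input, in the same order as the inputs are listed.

Execution, op by op:
  1 -> -1 -> 1 -> -3 -> 12
  3 -> -3 -> 3 -> -9 -> 36
  -45 -> 45 -> 45 -> -135 -> 540
  29 -> -29 -> 29 -> -87 -> 348
  23 -> -23 -> 23 -> -69 -> 276
  -38 -> 38 -> 38 -> -114 -> 456

12; 36; 540; 348; 276; 456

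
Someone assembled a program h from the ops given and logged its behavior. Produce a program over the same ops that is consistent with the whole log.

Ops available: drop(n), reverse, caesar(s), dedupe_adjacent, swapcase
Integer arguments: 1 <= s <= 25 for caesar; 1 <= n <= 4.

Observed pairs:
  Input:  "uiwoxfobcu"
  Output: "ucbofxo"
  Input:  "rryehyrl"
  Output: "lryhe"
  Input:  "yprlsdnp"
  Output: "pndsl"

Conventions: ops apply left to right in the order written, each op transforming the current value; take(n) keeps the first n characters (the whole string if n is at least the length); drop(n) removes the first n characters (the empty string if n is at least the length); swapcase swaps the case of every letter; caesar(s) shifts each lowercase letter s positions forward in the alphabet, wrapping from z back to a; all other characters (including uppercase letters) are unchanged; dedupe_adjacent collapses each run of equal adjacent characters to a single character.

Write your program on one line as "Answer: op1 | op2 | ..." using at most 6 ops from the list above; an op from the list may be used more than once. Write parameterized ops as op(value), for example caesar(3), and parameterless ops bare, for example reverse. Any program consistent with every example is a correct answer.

swapcase | drop(1) | drop(2) | swapcase | reverse

Check, running the answer program on each example:
  "uiwoxfobcu" -> "UIWOXFOBCU" -> "IWOXFOBCU" -> "OXFOBCU" -> "oxfobcu" -> "ucbofxo"
  "rryehyrl" -> "RRYEHYRL" -> "RYEHYRL" -> "EHYRL" -> "ehyrl" -> "lryhe"
  "yprlsdnp" -> "YPRLSDNP" -> "PRLSDNP" -> "LSDNP" -> "lsdnp" -> "pndsl"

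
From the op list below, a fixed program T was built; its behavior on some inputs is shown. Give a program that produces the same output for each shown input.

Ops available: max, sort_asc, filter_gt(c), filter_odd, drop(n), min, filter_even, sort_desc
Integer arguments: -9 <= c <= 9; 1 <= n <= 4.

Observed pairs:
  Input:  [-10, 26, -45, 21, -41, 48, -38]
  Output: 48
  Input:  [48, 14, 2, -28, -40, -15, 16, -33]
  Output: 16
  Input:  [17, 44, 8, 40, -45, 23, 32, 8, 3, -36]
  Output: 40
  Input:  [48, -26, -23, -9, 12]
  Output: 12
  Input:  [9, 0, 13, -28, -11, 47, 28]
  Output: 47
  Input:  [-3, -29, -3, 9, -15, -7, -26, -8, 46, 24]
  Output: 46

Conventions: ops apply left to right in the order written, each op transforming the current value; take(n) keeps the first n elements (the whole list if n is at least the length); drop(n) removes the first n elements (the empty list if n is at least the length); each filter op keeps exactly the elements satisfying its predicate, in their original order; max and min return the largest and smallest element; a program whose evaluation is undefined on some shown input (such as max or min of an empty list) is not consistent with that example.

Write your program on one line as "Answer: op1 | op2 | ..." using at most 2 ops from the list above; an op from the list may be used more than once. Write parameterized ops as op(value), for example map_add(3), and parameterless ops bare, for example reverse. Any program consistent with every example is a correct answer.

drop(2) | max

Check, running the answer program on each example:
  [-10, 26, -45, 21, -41, 48, -38] -> [-45, 21, -41, 48, -38] -> 48
  [48, 14, 2, -28, -40, -15, 16, -33] -> [2, -28, -40, -15, 16, -33] -> 16
  [17, 44, 8, 40, -45, 23, 32, 8, 3, -36] -> [8, 40, -45, 23, 32, 8, 3, -36] -> 40
  [48, -26, -23, -9, 12] -> [-23, -9, 12] -> 12
  [9, 0, 13, -28, -11, 47, 28] -> [13, -28, -11, 47, 28] -> 47
  [-3, -29, -3, 9, -15, -7, -26, -8, 46, 24] -> [-3, 9, -15, -7, -26, -8, 46, 24] -> 46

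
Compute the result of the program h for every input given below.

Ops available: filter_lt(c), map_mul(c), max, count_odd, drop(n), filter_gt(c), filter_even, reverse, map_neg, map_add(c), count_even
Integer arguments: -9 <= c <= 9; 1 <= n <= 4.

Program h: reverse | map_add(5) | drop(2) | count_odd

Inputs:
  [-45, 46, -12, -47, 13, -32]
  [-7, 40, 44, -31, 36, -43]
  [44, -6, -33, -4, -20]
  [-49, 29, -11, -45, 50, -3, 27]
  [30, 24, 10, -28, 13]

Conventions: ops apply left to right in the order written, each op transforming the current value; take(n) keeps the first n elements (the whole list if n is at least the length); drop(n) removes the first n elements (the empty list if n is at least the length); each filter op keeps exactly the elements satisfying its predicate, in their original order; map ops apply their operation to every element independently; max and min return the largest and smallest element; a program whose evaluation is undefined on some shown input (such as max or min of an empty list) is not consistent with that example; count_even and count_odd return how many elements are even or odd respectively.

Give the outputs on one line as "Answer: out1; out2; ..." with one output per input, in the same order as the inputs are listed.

Execution, op by op:
  [-45, 46, -12, -47, 13, -32] -> [-32, 13, -47, -12, 46, -45] -> [-27, 18, -42, -7, 51, -40] -> [-42, -7, 51, -40] -> 2
  [-7, 40, 44, -31, 36, -43] -> [-43, 36, -31, 44, 40, -7] -> [-38, 41, -26, 49, 45, -2] -> [-26, 49, 45, -2] -> 2
  [44, -6, -33, -4, -20] -> [-20, -4, -33, -6, 44] -> [-15, 1, -28, -1, 49] -> [-28, -1, 49] -> 2
  [-49, 29, -11, -45, 50, -3, 27] -> [27, -3, 50, -45, -11, 29, -49] -> [32, 2, 55, -40, -6, 34, -44] -> [55, -40, -6, 34, -44] -> 1
  [30, 24, 10, -28, 13] -> [13, -28, 10, 24, 30] -> [18, -23, 15, 29, 35] -> [15, 29, 35] -> 3

2; 2; 2; 1; 3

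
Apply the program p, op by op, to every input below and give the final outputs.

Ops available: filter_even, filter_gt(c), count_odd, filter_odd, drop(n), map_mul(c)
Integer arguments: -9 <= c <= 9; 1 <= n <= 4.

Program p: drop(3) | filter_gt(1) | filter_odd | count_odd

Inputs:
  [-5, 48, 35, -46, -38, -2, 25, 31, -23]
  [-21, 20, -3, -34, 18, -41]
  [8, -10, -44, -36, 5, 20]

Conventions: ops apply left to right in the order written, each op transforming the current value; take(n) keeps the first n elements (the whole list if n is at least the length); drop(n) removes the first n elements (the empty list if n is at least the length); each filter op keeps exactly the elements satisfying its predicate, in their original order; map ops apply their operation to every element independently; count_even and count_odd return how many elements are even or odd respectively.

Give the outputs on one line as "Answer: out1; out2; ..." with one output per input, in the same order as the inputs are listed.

Execution, op by op:
  [-5, 48, 35, -46, -38, -2, 25, 31, -23] -> [-46, -38, -2, 25, 31, -23] -> [25, 31] -> [25, 31] -> 2
  [-21, 20, -3, -34, 18, -41] -> [-34, 18, -41] -> [18] -> [] -> 0
  [8, -10, -44, -36, 5, 20] -> [-36, 5, 20] -> [5, 20] -> [5] -> 1

2; 0; 1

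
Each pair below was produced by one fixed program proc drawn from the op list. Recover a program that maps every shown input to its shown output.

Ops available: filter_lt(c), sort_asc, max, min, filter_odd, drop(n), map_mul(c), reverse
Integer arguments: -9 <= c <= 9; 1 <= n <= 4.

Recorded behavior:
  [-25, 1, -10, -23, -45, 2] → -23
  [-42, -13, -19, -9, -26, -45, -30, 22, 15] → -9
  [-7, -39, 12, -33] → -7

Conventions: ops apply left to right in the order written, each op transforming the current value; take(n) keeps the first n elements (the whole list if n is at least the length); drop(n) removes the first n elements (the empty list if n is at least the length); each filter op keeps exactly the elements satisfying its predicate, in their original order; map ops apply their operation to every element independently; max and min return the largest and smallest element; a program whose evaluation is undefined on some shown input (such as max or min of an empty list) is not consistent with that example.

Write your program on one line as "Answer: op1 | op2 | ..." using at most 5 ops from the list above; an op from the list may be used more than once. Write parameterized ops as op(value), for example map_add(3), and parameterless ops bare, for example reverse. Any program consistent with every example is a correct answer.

reverse | filter_odd | filter_lt(1) | max

Check, running the answer program on each example:
  [-25, 1, -10, -23, -45, 2] -> [2, -45, -23, -10, 1, -25] -> [-45, -23, 1, -25] -> [-45, -23, -25] -> -23
  [-42, -13, -19, -9, -26, -45, -30, 22, 15] -> [15, 22, -30, -45, -26, -9, -19, -13, -42] -> [15, -45, -9, -19, -13] -> [-45, -9, -19, -13] -> -9
  [-7, -39, 12, -33] -> [-33, 12, -39, -7] -> [-33, -39, -7] -> [-33, -39, -7] -> -7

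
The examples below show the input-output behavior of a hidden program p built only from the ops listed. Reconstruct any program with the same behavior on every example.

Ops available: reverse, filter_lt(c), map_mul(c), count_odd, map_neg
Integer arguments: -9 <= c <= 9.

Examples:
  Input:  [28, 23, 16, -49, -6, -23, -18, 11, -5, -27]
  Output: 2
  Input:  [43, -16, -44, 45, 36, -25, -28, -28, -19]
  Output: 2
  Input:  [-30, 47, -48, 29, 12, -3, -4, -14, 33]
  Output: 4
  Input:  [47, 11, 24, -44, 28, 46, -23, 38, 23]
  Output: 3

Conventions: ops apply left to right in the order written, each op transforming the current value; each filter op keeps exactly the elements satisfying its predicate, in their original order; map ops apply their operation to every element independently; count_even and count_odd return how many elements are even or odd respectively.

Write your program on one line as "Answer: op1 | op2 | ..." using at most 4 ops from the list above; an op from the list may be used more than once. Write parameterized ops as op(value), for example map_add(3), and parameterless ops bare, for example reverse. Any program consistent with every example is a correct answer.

map_neg | filter_lt(4) | count_odd

Check, running the answer program on each example:
  [28, 23, 16, -49, -6, -23, -18, 11, -5, -27] -> [-28, -23, -16, 49, 6, 23, 18, -11, 5, 27] -> [-28, -23, -16, -11] -> 2
  [43, -16, -44, 45, 36, -25, -28, -28, -19] -> [-43, 16, 44, -45, -36, 25, 28, 28, 19] -> [-43, -45, -36] -> 2
  [-30, 47, -48, 29, 12, -3, -4, -14, 33] -> [30, -47, 48, -29, -12, 3, 4, 14, -33] -> [-47, -29, -12, 3, -33] -> 4
  [47, 11, 24, -44, 28, 46, -23, 38, 23] -> [-47, -11, -24, 44, -28, -46, 23, -38, -23] -> [-47, -11, -24, -28, -46, -38, -23] -> 3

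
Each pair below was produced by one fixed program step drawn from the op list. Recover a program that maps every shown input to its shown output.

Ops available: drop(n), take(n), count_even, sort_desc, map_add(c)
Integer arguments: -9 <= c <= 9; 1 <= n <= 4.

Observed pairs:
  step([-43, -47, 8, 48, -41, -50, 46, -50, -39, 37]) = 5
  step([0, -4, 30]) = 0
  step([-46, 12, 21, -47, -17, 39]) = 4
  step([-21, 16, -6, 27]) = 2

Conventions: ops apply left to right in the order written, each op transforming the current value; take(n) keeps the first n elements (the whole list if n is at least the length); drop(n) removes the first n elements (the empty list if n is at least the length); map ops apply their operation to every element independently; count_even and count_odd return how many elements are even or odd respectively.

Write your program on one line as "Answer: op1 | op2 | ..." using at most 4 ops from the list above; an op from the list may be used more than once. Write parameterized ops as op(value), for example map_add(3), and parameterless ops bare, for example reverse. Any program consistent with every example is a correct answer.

map_add(8) | map_add(-5) | sort_desc | count_even

Check, running the answer program on each example:
  [-43, -47, 8, 48, -41, -50, 46, -50, -39, 37] -> [-35, -39, 16, 56, -33, -42, 54, -42, -31, 45] -> [-40, -44, 11, 51, -38, -47, 49, -47, -36, 40] -> [51, 49, 40, 11, -36, -38, -40, -44, -47, -47] -> 5
  [0, -4, 30] -> [8, 4, 38] -> [3, -1, 33] -> [33, 3, -1] -> 0
  [-46, 12, 21, -47, -17, 39] -> [-38, 20, 29, -39, -9, 47] -> [-43, 15, 24, -44, -14, 42] -> [42, 24, 15, -14, -43, -44] -> 4
  [-21, 16, -6, 27] -> [-13, 24, 2, 35] -> [-18, 19, -3, 30] -> [30, 19, -3, -18] -> 2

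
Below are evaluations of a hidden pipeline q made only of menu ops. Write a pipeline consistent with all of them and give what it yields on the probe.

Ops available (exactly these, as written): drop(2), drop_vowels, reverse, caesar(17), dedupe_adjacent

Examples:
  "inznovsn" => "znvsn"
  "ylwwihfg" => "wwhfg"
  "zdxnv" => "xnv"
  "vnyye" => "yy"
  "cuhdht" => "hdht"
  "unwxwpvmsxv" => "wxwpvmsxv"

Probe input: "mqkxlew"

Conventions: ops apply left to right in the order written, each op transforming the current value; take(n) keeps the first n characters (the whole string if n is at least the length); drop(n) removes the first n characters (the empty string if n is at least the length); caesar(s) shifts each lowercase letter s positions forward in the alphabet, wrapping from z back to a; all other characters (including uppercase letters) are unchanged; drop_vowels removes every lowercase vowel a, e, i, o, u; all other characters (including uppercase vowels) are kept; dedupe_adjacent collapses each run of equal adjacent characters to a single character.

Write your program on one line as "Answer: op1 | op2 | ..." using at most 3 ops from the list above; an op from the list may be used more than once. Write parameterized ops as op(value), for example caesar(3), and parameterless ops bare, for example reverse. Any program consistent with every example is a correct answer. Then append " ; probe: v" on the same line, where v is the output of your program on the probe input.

drop(2) | drop_vowels ; probe: "kxlw"

Check, running the answer program on each example:
  "inznovsn" -> "znovsn" -> "znvsn"
  "ylwwihfg" -> "wwihfg" -> "wwhfg"
  "zdxnv" -> "xnv" -> "xnv"
  "vnyye" -> "yye" -> "yy"
  "cuhdht" -> "hdht" -> "hdht"
  "unwxwpvmsxv" -> "wxwpvmsxv" -> "wxwpvmsxv"
  probe: "mqkxlew" -> "kxlew" -> "kxlw"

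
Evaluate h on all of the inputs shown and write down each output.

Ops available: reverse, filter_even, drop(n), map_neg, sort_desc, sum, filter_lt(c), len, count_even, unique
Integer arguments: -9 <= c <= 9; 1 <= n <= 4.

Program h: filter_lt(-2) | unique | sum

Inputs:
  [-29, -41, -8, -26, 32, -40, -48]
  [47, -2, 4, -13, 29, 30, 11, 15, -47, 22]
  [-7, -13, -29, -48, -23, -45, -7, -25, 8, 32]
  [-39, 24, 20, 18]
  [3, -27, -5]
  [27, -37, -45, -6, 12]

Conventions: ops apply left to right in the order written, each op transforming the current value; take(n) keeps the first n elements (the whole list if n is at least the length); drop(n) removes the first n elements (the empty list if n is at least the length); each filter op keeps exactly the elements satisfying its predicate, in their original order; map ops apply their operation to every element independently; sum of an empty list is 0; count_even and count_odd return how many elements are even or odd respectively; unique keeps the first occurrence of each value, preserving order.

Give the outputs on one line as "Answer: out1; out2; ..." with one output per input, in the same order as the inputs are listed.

-192; -60; -190; -39; -32; -88

Execution, op by op:
  [-29, -41, -8, -26, 32, -40, -48] -> [-29, -41, -8, -26, -40, -48] -> [-29, -41, -8, -26, -40, -48] -> -192
  [47, -2, 4, -13, 29, 30, 11, 15, -47, 22] -> [-13, -47] -> [-13, -47] -> -60
  [-7, -13, -29, -48, -23, -45, -7, -25, 8, 32] -> [-7, -13, -29, -48, -23, -45, -7, -25] -> [-7, -13, -29, -48, -23, -45, -25] -> -190
  [-39, 24, 20, 18] -> [-39] -> [-39] -> -39
  [3, -27, -5] -> [-27, -5] -> [-27, -5] -> -32
  [27, -37, -45, -6, 12] -> [-37, -45, -6] -> [-37, -45, -6] -> -88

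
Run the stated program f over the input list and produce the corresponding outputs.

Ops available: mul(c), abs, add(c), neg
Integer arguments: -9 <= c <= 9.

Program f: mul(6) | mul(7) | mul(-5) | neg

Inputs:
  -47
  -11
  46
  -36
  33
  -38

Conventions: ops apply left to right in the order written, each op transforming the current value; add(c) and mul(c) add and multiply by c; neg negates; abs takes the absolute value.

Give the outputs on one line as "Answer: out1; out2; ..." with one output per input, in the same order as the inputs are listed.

-9870; -2310; 9660; -7560; 6930; -7980

Execution, op by op:
  -47 -> -282 -> -1974 -> 9870 -> -9870
  -11 -> -66 -> -462 -> 2310 -> -2310
  46 -> 276 -> 1932 -> -9660 -> 9660
  -36 -> -216 -> -1512 -> 7560 -> -7560
  33 -> 198 -> 1386 -> -6930 -> 6930
  -38 -> -228 -> -1596 -> 7980 -> -7980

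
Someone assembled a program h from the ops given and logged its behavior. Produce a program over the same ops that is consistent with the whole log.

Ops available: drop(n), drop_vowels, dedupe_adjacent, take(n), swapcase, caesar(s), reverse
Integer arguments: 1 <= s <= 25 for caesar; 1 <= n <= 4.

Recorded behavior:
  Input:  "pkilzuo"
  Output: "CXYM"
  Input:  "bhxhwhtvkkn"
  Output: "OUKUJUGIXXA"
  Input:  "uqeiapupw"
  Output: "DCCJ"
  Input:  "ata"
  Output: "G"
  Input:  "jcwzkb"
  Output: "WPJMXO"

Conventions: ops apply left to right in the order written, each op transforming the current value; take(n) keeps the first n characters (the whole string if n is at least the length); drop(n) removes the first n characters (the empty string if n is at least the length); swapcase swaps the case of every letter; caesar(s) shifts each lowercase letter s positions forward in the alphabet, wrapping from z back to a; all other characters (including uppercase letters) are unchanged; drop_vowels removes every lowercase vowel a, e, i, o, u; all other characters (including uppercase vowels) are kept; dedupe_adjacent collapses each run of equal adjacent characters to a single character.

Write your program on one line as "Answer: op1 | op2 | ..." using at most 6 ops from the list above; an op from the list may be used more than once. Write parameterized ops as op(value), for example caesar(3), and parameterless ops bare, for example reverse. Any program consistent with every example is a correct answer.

drop_vowels | caesar(15) | caesar(22) | caesar(2) | swapcase

Check, running the answer program on each example:
  "pkilzuo" -> "pklz" -> "ezao" -> "avwk" -> "cxym" -> "CXYM"
  "bhxhwhtvkkn" -> "bhxhwhtvkkn" -> "qwmwlwikzzc" -> "msishsegvvy" -> "oukujugixxa" -> "OUKUJUGIXXA"
  "uqeiapupw" -> "qppw" -> "feel" -> "baah" -> "dccj" -> "DCCJ"
  "ata" -> "t" -> "i" -> "e" -> "g" -> "G"
  "jcwzkb" -> "jcwzkb" -> "yrlozq" -> "unhkvm" -> "wpjmxo" -> "WPJMXO"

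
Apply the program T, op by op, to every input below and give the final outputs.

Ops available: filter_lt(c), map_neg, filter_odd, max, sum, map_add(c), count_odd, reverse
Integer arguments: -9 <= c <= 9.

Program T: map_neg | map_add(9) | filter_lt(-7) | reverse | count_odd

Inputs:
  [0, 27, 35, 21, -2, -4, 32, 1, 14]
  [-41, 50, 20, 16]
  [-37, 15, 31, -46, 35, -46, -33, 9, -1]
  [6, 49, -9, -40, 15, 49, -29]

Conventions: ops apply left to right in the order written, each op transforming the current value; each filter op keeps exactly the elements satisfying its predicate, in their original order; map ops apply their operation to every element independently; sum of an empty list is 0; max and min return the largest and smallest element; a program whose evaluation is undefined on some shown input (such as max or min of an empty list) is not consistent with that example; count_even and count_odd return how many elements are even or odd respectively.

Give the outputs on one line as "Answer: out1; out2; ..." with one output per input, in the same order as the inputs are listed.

Execution, op by op:
  [0, 27, 35, 21, -2, -4, 32, 1, 14] -> [0, -27, -35, -21, 2, 4, -32, -1, -14] -> [9, -18, -26, -12, 11, 13, -23, 8, -5] -> [-18, -26, -12, -23] -> [-23, -12, -26, -18] -> 1
  [-41, 50, 20, 16] -> [41, -50, -20, -16] -> [50, -41, -11, -7] -> [-41, -11] -> [-11, -41] -> 2
  [-37, 15, 31, -46, 35, -46, -33, 9, -1] -> [37, -15, -31, 46, -35, 46, 33, -9, 1] -> [46, -6, -22, 55, -26, 55, 42, 0, 10] -> [-22, -26] -> [-26, -22] -> 0
  [6, 49, -9, -40, 15, 49, -29] -> [-6, -49, 9, 40, -15, -49, 29] -> [3, -40, 18, 49, -6, -40, 38] -> [-40, -40] -> [-40, -40] -> 0

1; 2; 0; 0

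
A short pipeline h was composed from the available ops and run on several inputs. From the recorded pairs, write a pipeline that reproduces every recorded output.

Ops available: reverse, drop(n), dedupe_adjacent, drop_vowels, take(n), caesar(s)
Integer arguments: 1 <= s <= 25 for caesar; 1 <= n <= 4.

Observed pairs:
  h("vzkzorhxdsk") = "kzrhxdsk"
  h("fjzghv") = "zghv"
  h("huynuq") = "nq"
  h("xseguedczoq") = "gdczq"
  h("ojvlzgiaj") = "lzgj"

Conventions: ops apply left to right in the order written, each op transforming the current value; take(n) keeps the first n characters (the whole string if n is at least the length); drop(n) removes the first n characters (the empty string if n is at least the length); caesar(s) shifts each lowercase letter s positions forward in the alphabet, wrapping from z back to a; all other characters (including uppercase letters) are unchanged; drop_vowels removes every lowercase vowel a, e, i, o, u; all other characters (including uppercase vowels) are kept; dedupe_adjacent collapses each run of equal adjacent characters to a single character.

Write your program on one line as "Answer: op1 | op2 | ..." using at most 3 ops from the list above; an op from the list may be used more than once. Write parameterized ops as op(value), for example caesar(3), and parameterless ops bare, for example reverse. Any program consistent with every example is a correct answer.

drop_vowels | drop(2)

Check, running the answer program on each example:
  "vzkzorhxdsk" -> "vzkzrhxdsk" -> "kzrhxdsk"
  "fjzghv" -> "fjzghv" -> "zghv"
  "huynuq" -> "hynq" -> "nq"
  "xseguedczoq" -> "xsgdczq" -> "gdczq"
  "ojvlzgiaj" -> "jvlzgj" -> "lzgj"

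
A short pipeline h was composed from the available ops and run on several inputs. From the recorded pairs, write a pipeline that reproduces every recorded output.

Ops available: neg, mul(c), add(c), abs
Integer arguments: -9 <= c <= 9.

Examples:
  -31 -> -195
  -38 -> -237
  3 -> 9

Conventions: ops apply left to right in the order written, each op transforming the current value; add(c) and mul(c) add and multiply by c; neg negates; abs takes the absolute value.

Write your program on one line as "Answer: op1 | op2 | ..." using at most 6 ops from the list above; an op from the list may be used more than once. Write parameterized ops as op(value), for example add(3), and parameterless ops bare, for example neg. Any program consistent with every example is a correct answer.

mul(3) | mul(2) | add(-7) | add(6) | add(-8)

Check, running the answer program on each example:
  -31 -> -93 -> -186 -> -193 -> -187 -> -195
  -38 -> -114 -> -228 -> -235 -> -229 -> -237
  3 -> 9 -> 18 -> 11 -> 17 -> 9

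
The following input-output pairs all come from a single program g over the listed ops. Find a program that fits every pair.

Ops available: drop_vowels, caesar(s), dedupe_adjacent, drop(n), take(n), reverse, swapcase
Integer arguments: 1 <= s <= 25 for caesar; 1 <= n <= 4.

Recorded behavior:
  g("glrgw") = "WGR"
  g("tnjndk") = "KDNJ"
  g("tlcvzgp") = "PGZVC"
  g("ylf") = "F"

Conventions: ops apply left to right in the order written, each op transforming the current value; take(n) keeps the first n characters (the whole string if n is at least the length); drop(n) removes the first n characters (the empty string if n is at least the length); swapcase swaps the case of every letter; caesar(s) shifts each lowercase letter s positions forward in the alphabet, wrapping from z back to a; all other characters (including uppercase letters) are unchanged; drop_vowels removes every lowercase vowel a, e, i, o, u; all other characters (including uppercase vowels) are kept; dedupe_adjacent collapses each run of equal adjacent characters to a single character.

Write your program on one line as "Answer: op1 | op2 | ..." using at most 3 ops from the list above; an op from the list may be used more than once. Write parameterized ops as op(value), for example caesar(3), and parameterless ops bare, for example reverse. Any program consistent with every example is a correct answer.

drop(2) | reverse | swapcase

Check, running the answer program on each example:
  "glrgw" -> "rgw" -> "wgr" -> "WGR"
  "tnjndk" -> "jndk" -> "kdnj" -> "KDNJ"
  "tlcvzgp" -> "cvzgp" -> "pgzvc" -> "PGZVC"
  "ylf" -> "f" -> "f" -> "F"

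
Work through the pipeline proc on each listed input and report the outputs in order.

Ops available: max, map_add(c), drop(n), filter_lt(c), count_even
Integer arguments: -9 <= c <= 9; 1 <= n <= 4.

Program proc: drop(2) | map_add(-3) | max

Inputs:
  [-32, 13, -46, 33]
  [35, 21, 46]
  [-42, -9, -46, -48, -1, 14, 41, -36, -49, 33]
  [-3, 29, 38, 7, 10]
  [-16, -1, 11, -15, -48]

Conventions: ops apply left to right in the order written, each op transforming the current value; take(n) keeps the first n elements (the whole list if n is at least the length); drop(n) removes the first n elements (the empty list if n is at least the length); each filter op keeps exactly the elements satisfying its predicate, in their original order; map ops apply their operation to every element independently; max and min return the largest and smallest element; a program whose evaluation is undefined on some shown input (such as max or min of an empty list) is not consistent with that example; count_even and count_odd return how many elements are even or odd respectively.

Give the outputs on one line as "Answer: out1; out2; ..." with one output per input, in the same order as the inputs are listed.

30; 43; 38; 35; 8

Execution, op by op:
  [-32, 13, -46, 33] -> [-46, 33] -> [-49, 30] -> 30
  [35, 21, 46] -> [46] -> [43] -> 43
  [-42, -9, -46, -48, -1, 14, 41, -36, -49, 33] -> [-46, -48, -1, 14, 41, -36, -49, 33] -> [-49, -51, -4, 11, 38, -39, -52, 30] -> 38
  [-3, 29, 38, 7, 10] -> [38, 7, 10] -> [35, 4, 7] -> 35
  [-16, -1, 11, -15, -48] -> [11, -15, -48] -> [8, -18, -51] -> 8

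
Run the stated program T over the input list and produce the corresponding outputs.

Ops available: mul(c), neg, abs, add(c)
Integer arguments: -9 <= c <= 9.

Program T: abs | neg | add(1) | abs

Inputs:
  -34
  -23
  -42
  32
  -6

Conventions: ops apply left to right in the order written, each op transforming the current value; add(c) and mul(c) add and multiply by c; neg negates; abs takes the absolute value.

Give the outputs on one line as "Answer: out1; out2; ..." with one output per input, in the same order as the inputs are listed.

Execution, op by op:
  -34 -> 34 -> -34 -> -33 -> 33
  -23 -> 23 -> -23 -> -22 -> 22
  -42 -> 42 -> -42 -> -41 -> 41
  32 -> 32 -> -32 -> -31 -> 31
  -6 -> 6 -> -6 -> -5 -> 5

33; 22; 41; 31; 5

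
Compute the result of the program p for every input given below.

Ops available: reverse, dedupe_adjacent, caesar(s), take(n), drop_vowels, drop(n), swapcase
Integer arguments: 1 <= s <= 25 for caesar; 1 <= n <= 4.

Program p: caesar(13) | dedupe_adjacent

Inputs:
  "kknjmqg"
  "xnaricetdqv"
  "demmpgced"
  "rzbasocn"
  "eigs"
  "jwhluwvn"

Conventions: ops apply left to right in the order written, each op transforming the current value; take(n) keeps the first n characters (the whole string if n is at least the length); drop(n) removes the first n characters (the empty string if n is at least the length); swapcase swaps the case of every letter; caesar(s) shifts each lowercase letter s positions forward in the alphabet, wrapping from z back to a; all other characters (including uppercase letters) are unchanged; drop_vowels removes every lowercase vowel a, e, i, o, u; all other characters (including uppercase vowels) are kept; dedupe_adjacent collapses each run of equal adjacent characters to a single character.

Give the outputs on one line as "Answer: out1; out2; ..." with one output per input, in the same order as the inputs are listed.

"xawzdt"; "kanevprgqdi"; "qrzctprq"; "emonfbpa"; "rvtf"; "wjuyhjia"

Execution, op by op:
  "kknjmqg" -> "xxawzdt" -> "xawzdt"
  "xnaricetdqv" -> "kanevprgqdi" -> "kanevprgqdi"
  "demmpgced" -> "qrzzctprq" -> "qrzctprq"
  "rzbasocn" -> "emonfbpa" -> "emonfbpa"
  "eigs" -> "rvtf" -> "rvtf"
  "jwhluwvn" -> "wjuyhjia" -> "wjuyhjia"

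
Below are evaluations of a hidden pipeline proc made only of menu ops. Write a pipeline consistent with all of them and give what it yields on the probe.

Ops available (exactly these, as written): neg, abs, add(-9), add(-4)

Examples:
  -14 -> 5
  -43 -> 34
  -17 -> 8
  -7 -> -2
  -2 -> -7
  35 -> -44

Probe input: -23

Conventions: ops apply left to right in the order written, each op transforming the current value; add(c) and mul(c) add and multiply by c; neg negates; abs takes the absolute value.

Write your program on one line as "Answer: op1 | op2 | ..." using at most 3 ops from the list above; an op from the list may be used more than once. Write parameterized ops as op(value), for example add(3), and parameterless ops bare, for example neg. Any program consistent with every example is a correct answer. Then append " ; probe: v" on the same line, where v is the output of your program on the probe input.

neg | add(-9) ; probe: 14

Check, running the answer program on each example:
  -14 -> 14 -> 5
  -43 -> 43 -> 34
  -17 -> 17 -> 8
  -7 -> 7 -> -2
  -2 -> 2 -> -7
  35 -> -35 -> -44
  probe: -23 -> 23 -> 14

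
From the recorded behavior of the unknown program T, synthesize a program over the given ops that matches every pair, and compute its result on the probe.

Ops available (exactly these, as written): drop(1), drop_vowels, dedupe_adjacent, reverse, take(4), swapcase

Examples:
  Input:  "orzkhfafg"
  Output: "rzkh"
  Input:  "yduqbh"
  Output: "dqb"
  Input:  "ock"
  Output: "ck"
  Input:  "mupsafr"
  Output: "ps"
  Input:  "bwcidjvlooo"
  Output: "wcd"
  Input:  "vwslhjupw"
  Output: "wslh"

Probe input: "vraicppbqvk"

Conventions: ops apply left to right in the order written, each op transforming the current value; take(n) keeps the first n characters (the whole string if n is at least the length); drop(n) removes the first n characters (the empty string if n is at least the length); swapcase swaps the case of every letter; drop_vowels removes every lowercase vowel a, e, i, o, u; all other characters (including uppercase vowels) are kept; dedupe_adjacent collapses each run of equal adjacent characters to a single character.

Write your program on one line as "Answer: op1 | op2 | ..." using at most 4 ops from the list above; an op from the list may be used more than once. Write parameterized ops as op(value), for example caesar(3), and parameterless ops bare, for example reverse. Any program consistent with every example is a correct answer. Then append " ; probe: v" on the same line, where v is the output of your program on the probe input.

drop(1) | take(4) | drop_vowels ; probe: "rc"

Check, running the answer program on each example:
  "orzkhfafg" -> "rzkhfafg" -> "rzkh" -> "rzkh"
  "yduqbh" -> "duqbh" -> "duqb" -> "dqb"
  "ock" -> "ck" -> "ck" -> "ck"
  "mupsafr" -> "upsafr" -> "upsa" -> "ps"
  "bwcidjvlooo" -> "wcidjvlooo" -> "wcid" -> "wcd"
  "vwslhjupw" -> "wslhjupw" -> "wslh" -> "wslh"
  probe: "vraicppbqvk" -> "raicppbqvk" -> "raic" -> "rc"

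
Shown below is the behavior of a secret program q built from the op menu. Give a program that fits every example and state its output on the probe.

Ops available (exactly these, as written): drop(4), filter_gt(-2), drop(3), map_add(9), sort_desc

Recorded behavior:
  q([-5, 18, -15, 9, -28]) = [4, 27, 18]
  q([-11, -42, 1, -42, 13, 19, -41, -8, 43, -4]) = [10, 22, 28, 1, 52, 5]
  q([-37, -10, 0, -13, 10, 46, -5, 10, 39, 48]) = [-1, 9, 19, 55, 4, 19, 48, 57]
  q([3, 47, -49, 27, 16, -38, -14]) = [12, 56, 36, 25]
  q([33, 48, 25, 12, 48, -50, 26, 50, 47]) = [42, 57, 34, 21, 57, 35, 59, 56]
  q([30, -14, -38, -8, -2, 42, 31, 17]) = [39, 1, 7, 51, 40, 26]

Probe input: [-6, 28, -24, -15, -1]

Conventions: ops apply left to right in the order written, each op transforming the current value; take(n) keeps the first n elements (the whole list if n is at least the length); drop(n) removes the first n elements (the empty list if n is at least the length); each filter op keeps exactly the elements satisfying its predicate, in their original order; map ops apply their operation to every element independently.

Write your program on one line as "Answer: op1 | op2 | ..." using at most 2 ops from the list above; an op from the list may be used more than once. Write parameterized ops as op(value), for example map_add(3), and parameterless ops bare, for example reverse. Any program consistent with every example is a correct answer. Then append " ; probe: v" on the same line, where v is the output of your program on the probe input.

map_add(9) | filter_gt(-2) ; probe: [3, 37, 8]

Check, running the answer program on each example:
  [-5, 18, -15, 9, -28] -> [4, 27, -6, 18, -19] -> [4, 27, 18]
  [-11, -42, 1, -42, 13, 19, -41, -8, 43, -4] -> [-2, -33, 10, -33, 22, 28, -32, 1, 52, 5] -> [10, 22, 28, 1, 52, 5]
  [-37, -10, 0, -13, 10, 46, -5, 10, 39, 48] -> [-28, -1, 9, -4, 19, 55, 4, 19, 48, 57] -> [-1, 9, 19, 55, 4, 19, 48, 57]
  [3, 47, -49, 27, 16, -38, -14] -> [12, 56, -40, 36, 25, -29, -5] -> [12, 56, 36, 25]
  [33, 48, 25, 12, 48, -50, 26, 50, 47] -> [42, 57, 34, 21, 57, -41, 35, 59, 56] -> [42, 57, 34, 21, 57, 35, 59, 56]
  [30, -14, -38, -8, -2, 42, 31, 17] -> [39, -5, -29, 1, 7, 51, 40, 26] -> [39, 1, 7, 51, 40, 26]
  probe: [-6, 28, -24, -15, -1] -> [3, 37, -15, -6, 8] -> [3, 37, 8]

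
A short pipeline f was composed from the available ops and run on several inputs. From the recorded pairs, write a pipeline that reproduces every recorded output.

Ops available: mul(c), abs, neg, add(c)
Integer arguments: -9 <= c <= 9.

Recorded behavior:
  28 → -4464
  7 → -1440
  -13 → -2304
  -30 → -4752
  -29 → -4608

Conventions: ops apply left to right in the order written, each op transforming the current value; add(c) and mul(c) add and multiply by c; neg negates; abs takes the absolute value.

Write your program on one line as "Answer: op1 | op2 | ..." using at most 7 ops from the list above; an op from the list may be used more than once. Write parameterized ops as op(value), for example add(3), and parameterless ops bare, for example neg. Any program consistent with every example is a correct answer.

abs | add(3) | mul(4) | neg | mul(-4) | mul(-9)

Check, running the answer program on each example:
  28 -> 28 -> 31 -> 124 -> -124 -> 496 -> -4464
  7 -> 7 -> 10 -> 40 -> -40 -> 160 -> -1440
  -13 -> 13 -> 16 -> 64 -> -64 -> 256 -> -2304
  -30 -> 30 -> 33 -> 132 -> -132 -> 528 -> -4752
  -29 -> 29 -> 32 -> 128 -> -128 -> 512 -> -4608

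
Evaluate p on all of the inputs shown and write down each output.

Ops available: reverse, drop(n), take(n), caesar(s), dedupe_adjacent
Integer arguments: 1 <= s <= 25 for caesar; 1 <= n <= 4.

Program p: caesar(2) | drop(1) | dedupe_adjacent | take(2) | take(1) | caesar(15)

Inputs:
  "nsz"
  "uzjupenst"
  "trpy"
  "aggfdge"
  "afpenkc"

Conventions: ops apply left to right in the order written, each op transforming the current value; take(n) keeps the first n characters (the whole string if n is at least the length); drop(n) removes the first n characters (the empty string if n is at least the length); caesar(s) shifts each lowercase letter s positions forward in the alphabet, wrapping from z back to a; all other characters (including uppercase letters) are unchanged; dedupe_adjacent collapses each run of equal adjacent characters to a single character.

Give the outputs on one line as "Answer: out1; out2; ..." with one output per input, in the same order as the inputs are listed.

"j"; "q"; "i"; "x"; "w"

Execution, op by op:
  "nsz" -> "pub" -> "ub" -> "ub" -> "ub" -> "u" -> "j"
  "uzjupenst" -> "wblwrgpuv" -> "blwrgpuv" -> "blwrgpuv" -> "bl" -> "b" -> "q"
  "trpy" -> "vtra" -> "tra" -> "tra" -> "tr" -> "t" -> "i"
  "aggfdge" -> "ciihfig" -> "iihfig" -> "ihfig" -> "ih" -> "i" -> "x"
  "afpenkc" -> "chrgpme" -> "hrgpme" -> "hrgpme" -> "hr" -> "h" -> "w"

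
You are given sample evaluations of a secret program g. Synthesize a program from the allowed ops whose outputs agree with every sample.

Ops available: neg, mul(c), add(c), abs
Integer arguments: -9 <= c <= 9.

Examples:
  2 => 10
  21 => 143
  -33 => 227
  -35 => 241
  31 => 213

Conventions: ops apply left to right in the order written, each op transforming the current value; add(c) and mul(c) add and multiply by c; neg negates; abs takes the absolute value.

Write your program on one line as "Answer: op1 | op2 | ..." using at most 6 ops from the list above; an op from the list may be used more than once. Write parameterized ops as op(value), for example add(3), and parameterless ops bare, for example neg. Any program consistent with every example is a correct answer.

neg | abs | neg | mul(7) | add(4) | neg

Check, running the answer program on each example:
  2 -> -2 -> 2 -> -2 -> -14 -> -10 -> 10
  21 -> -21 -> 21 -> -21 -> -147 -> -143 -> 143
  -33 -> 33 -> 33 -> -33 -> -231 -> -227 -> 227
  -35 -> 35 -> 35 -> -35 -> -245 -> -241 -> 241
  31 -> -31 -> 31 -> -31 -> -217 -> -213 -> 213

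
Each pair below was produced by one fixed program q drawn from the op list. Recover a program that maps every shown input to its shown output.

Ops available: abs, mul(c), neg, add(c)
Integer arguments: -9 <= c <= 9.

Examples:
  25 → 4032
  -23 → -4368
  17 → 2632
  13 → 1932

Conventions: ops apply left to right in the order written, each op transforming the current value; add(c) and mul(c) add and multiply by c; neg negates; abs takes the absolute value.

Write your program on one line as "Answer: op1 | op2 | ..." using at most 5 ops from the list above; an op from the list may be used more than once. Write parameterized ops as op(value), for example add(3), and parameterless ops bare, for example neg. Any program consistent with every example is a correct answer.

mul(-5) | add(8) | mul(5) | add(9) | mul(-7)

Check, running the answer program on each example:
  25 -> -125 -> -117 -> -585 -> -576 -> 4032
  -23 -> 115 -> 123 -> 615 -> 624 -> -4368
  17 -> -85 -> -77 -> -385 -> -376 -> 2632
  13 -> -65 -> -57 -> -285 -> -276 -> 1932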